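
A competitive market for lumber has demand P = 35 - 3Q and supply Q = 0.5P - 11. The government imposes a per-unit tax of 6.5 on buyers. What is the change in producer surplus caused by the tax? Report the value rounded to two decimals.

Rewriting supply in inverse form: P = 22 + 2Q.
Without the tax, 35 - 3Q = 22 + 2Q so Q* = 2.6 and P* = 27.2.
A tax on buyers shifts demand down by 6.5: (35 - 6.5) - 3Q = 22 + 2Q, so Q_t = 1.3. Buyers pay P_b = 31.1; sellers receive P_s = P_b - 6.5 = 24.6.
Producers lose the trapezoid between P_s and P* out to Q_t plus the triangle from Q_t to Q*: change in PS = 1.69 - 6.76 = -5.07.

-5.07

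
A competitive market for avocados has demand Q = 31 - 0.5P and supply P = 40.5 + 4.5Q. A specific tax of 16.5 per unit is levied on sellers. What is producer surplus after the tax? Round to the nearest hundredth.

Rewriting demand in inverse form: P = 62 - 2Q.
Pre-tax equilibrium: 62 - 2Q = 40.5 + 4.5Q gives Q* = 3.3077, P* = 55.3846.
With the tax, sellers need 16.5 more per unit: 62 - 2Q = 40.5 + 4.5Q + 16.5, so Q_t = 0.7692. Buyers pay P_b = 60.4615; sellers receive P_s = P_b - 16.5 = 43.9615.
Producer surplus is the triangle above supply below P_s: (1/2)(0.7692)(43.9615 - 40.5) = 1.3314.

1.33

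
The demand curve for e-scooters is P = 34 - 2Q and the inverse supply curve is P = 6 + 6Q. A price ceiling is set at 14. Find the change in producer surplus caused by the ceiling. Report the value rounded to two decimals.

-31.42

Without the control, 34 - 2Q = 6 + 6Q so Q* = 3.5 and P* = 27.
At the ceiling price 14, quantity supplied is (14 - 6)/6 = 1.3333; supply is the short side, so Q = 1.3333 trades at P = 14.
PS goes from (1/2)(3.5)(21) = 36.75 to 5.3333 (computed as (14 - 6)(1.3333) - (1/2)(6)(1.3333)^2), a change of -31.4167.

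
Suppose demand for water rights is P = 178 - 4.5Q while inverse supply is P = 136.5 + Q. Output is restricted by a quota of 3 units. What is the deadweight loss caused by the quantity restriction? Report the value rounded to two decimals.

Unrestricted equilibrium: Q* = (178 - 136.5)/(4.5 + 1) = 7.5455.
At Q = 3 the demand price is 178 - 4.5(3) = 164.5 and the supply price is 136.5 + (3) = 139.5.
DWL = (1/2)(gap between curves at 3) x (Q* - 3) = (1/2)(25)(4.5455) = 56.8182.

56.82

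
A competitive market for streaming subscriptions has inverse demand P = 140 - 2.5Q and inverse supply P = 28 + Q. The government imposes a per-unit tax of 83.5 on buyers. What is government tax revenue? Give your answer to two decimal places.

679.93

Without the tax, 140 - 2.5Q = 28 + Q so Q* = 32 and P* = 60.
With the tax, buyers' net willingness to pay falls by 83.5: (140 - 83.5) - 2.5Q = 28 + Q, so Q_t = 8.1429. Buyers pay P_b = 119.6429; sellers receive P_s = P_b - 83.5 = 36.1429.
Tax revenue = t x Q_t = 83.5 x 8.1429 = 679.9286.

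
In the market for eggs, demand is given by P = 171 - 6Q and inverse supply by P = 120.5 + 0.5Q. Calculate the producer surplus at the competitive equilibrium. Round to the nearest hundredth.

15.09

Set 171 - 6Q = 120.5 + 0.5Q, which gives 50.5 = 6.5Q, so Q* = 7.7692 and P* = 171 - 6(7.7692) = 124.3846.
The supply curve's price intercept is 120.5, so PS = (1/2)(Q*)(P* - 120.5) = (1/2)(7.7692)(3.8846) = 15.0902.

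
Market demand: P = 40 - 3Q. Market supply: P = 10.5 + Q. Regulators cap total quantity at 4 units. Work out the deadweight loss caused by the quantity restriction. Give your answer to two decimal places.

Unrestricted equilibrium: Q* = (40 - 10.5)/(3 + 1) = 7.375.
At Q = 4 the demand price is 40 - 3(4) = 28 and the supply price is 10.5 + (4) = 14.5.
DWL = (1/2)(gap between curves at 4) x (Q* - 4) = (1/2)(13.5)(3.375) = 22.7812.

22.78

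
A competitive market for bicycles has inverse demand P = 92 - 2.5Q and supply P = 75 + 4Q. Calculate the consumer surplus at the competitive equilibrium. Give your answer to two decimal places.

8.55

Setting demand equal to supply, 17 = 6.5Q, so Q* = 2.6154 and P* = 85.4615.
CS is the area between the demand curve and P* from 0 to Q*: (1/2)(2.6154)(6.5385) = 8.5503.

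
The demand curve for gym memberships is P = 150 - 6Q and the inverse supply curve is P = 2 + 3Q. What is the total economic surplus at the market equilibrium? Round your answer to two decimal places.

Set 150 - 6Q = 2 + 3Q, which gives 148 = 9Q, so Q* = 16.4444 and P* = 150 - 6(16.4444) = 51.3333.
Total surplus is the full triangle between the curves from 0 to Q*: (1/2)(16.4444)(150 - 2) = 1216.8889.

1216.89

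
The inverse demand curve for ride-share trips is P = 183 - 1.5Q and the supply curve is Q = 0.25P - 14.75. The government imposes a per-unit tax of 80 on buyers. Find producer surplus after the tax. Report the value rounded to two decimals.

128.00

Rewriting supply in inverse form: P = 59 + 4Q.
Pre-tax equilibrium: 183 - 1.5Q = 59 + 4Q gives Q* = 22.5455, P* = 149.1818.
A tax on buyers shifts demand down by 80: (183 - 80) - 1.5Q = 59 + 4Q, so Q_t = 8. Buyers pay P_b = 171; sellers receive P_s = P_b - 80 = 91.
PS = (1/2)(Q_t)(P_s - 59) = (1/2)(8)(32) = 128.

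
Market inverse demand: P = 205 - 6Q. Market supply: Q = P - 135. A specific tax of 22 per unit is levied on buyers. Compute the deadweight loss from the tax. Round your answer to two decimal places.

Rewriting supply in inverse form: P = 135 + Q.
Pre-tax equilibrium: 205 - 6Q = 135 + Q gives Q* = 10, P* = 145.
A tax on buyers shifts demand down by 22: (205 - 22) - 6Q = 135 + Q, so Q_t = 6.8571. Buyers pay P_b = 163.8571; sellers receive P_s = P_b - 22 = 141.8571.
Deadweight loss is the triangle between the curves from Q_t to Q*: (1/2)(10 - 6.8571)(22) = 34.5714.

34.57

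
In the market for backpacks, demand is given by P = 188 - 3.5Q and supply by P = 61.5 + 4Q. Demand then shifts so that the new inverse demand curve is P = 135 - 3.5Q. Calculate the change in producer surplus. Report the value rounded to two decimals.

-376.89

Initial equilibrium: Q_0 = 16.8667, P_0 = 128.9667; CS_0 = (1/2)(16.8667)(59.0333) = 497.8478, PS_0 = (1/2)(16.8667)(67.4667) = 568.9689.
New equilibrium: 135 - 3.5Q = 61.5 + 4Q gives Q_1 = 9.8, P_1 = 100.7; CS_1 = 168.07, PS_1 = 192.08.
Change in producer surplus = 192.08 - 568.9689 = -376.8889.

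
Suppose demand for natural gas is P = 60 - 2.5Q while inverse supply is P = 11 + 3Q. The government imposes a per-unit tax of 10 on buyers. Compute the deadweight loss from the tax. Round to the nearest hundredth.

9.09

Without the tax, 60 - 2.5Q = 11 + 3Q so Q* = 8.9091 and P* = 37.7273.
A tax on buyers shifts demand down by 10: (60 - 10) - 2.5Q = 11 + 3Q, so Q_t = 7.0909. Buyers pay P_b = 42.2727; sellers receive P_s = P_b - 10 = 32.2727.
The welfare triangle lost has base Q* - Q_t = 1.8182 and height t = 10, so DWL = (1/2)(1.8182)(10) = 9.0909.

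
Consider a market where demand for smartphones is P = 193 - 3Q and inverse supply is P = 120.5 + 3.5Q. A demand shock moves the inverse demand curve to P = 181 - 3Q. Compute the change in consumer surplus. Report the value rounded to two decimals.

-56.66

Initial equilibrium: Q_0 = 11.1538, P_0 = 159.5385; CS_0 = (1/2)(11.1538)(33.4615) = 186.6124, PS_0 = (1/2)(11.1538)(39.0385) = 217.7145.
New equilibrium: 181 - 3Q = 120.5 + 3.5Q gives Q_1 = 9.3077, P_1 = 153.0769; CS_1 = 129.9497, PS_1 = 151.608.
Change in consumer surplus = 129.9497 - 186.6124 = -56.6627.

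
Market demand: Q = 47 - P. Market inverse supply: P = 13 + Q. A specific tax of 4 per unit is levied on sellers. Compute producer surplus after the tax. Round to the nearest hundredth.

Rewriting demand in inverse form: P = 47 - Q.
Pre-tax equilibrium: 47 - Q = 13 + Q gives Q* = 17, P* = 30.
With the tax, sellers need 4 more per unit: 47 - Q = 13 + Q + 4, so Q_t = 15. Buyers pay P_b = 32; sellers receive P_s = P_b - 4 = 28.
PS = (1/2)(Q_t)(P_s - 13) = (1/2)(15)(15) = 112.5.

112.50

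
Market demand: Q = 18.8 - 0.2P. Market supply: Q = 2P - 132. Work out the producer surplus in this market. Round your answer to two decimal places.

Rewriting demand in inverse form: P = 94 - 5Q.
Rewriting supply in inverse form: P = 66 + 0.5Q.
Setting demand equal to supply, 28 = 5.5Q, so Q* = 5.0909 and P* = 68.5455.
Producer surplus is the triangle above supply below P*: (1/2)(5.0909)(68.5455 - 66) = (1/2)(5.0909)(2.5455) = 6.4793.

6.48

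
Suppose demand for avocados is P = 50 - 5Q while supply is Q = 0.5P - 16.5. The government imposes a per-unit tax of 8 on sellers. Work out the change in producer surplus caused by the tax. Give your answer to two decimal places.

-4.24

Rewriting supply in inverse form: P = 33 + 2Q.
Pre-tax equilibrium: 50 - 5Q = 33 + 2Q gives Q* = 2.4286, P* = 37.8571.
With the tax, sellers need 8 more per unit: 50 - 5Q = 33 + 2Q + 8, so Q_t = 1.2857. Buyers pay P_b = 43.5714; sellers receive P_s = P_b - 8 = 35.5714.
Producers lose the trapezoid between P_s and P* out to Q_t plus the triangle from Q_t to Q*: change in PS = 1.6531 - 5.898 = -4.2449.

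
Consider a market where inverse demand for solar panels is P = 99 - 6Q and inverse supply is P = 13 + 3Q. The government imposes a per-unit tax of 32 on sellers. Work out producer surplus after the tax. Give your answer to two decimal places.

54.00

Pre-tax equilibrium: 99 - 6Q = 13 + 3Q gives Q* = 9.5556, P* = 41.6667.
With the tax, sellers need 32 more per unit: 99 - 6Q = 13 + 3Q + 32, so Q_t = 6. Buyers pay P_b = 63; sellers receive P_s = P_b - 32 = 31.
Producer surplus is the triangle above supply below P_s: (1/2)(6)(31 - 13) = 54.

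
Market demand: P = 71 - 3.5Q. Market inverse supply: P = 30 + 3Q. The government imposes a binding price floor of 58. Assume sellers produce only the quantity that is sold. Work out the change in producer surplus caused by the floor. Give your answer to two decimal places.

23.63

Without the control, 71 - 3.5Q = 30 + 3Q so Q* = 6.3077 and P* = 48.9231.
At P = 58, buyers demand (71 - 58)/3.5 = 3.7143 while sellers would supply more, so the quantity traded is 3.7143 at price 58.
PS goes from (1/2)(6.3077)(18.9231) = 59.6805 to 83.3061 (computed as (58 - 30)(3.7143) - (1/2)(3)(3.7143)^2), a change of 23.6256.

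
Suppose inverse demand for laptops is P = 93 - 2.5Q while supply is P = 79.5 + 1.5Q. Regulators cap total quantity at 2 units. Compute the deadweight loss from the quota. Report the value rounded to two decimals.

3.78

Without the quota, 93 - 2.5Q = 79.5 + 1.5Q gives Q* = 3.375.
At Q = 2 the demand price is 93 - 2.5(2) = 88 and the supply price is 79.5 + 1.5(2) = 82.5.
DWL = (1/2)(gap between curves at 2) x (Q* - 2) = (1/2)(5.5)(1.375) = 3.7812.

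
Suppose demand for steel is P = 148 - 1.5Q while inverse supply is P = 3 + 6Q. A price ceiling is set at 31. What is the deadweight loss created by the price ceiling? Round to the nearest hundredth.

Free-market equilibrium: 148 - 1.5Q = 3 + 6Q gives Q* = 19.3333, P* = 119.
At the ceiling price 31, quantity supplied is (31 - 3)/6 = 4.6667; supply is the short side, so Q = 4.6667 trades at P = 31.
The lost-trades triangle has base Q* - 4.6667 = 14.6667 and height equal to the gap between the curves at Q = 4.6667, which is 141 - 31 = 110. DWL = (1/2)(14.6667)(110) = 806.6667.

806.67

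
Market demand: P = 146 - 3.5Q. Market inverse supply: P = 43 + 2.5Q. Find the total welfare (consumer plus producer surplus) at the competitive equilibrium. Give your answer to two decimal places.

Set 146 - 3.5Q = 43 + 2.5Q, which gives 103 = 6Q, so Q* = 17.1667 and P* = 146 - 3.5(17.1667) = 85.9167.
CS = (1/2)(17.1667)(60.0833) = 515.7153 and PS = (1/2)(17.1667)(42.9167) = 368.3681, so total surplus = 884.0833.

884.08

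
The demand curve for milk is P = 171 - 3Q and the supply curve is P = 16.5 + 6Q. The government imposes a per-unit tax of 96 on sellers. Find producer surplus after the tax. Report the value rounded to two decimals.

126.75

Without the tax, 171 - 3Q = 16.5 + 6Q so Q* = 17.1667 and P* = 119.5.
A tax on sellers shifts supply up by 96: 171 - 3Q = 16.5 + 6Q + 96, so Q_t = 6.5. Buyers pay P_b = 151.5; sellers receive P_s = P_b - 96 = 55.5.
PS = (1/2)(Q_t)(P_s - 16.5) = (1/2)(6.5)(39) = 126.75.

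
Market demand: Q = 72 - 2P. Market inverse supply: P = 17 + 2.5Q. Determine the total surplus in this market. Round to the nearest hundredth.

60.17

Rewriting demand in inverse form: P = 36 - 0.5Q.
Set 36 - 0.5Q = 17 + 2.5Q, which gives 19 = 3Q, so Q* = 6.3333 and P* = 36 - 0.5(6.3333) = 32.8333.
CS = (1/2)(6.3333)(3.1667) = 10.0278 and PS = (1/2)(6.3333)(15.8333) = 50.1389, so total surplus = 60.1667.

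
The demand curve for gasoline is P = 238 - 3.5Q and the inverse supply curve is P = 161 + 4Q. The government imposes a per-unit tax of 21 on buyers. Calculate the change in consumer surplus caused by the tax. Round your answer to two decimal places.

-86.89

Without the tax, 238 - 3.5Q = 161 + 4Q so Q* = 10.2667 and P* = 202.0667.
With the tax, buyers' net willingness to pay falls by 21: (238 - 21) - 3.5Q = 161 + 4Q, so Q_t = 7.4667. Buyers pay P_b = 211.8667; sellers receive P_s = P_b - 21 = 190.8667.
Consumers lose the trapezoid between P* and P_b out to Q_t plus the triangle from Q_t to Q*: change in CS = 97.5644 - 184.4578 = -86.8933.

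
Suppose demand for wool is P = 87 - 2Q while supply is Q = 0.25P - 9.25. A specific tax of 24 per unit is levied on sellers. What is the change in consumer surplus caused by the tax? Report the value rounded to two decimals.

Rewriting supply in inverse form: P = 37 + 4Q.
Without the tax, 87 - 2Q = 37 + 4Q so Q* = 8.3333 and P* = 70.3333.
With the tax, sellers need 24 more per unit: 87 - 2Q = 37 + 4Q + 24, so Q_t = 4.3333. Buyers pay P_b = 78.3333; sellers receive P_s = P_b - 24 = 54.3333.
Consumers lose the trapezoid between P* and P_b out to Q_t plus the triangle from Q_t to Q*: change in CS = 18.7778 - 69.4444 = -50.6667.

-50.67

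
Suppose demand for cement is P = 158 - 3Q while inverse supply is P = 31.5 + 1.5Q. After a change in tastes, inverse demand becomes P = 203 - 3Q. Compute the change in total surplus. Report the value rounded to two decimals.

Initial equilibrium: Q_0 = 28.1111, P_0 = 73.6667; CS_0 = (1/2)(28.1111)(84.3333) = 1185.3519, PS_0 = (1/2)(28.1111)(42.1667) = 592.6759.
New equilibrium: 203 - 3Q = 31.5 + 1.5Q gives Q_1 = 38.1111, P_1 = 88.6667; CS_1 = 2178.6852, PS_1 = 1089.3426.
Change in total surplus = (2178.6852 + 1089.3426) - (1185.3519 + 592.6759) = 1490.

1490.00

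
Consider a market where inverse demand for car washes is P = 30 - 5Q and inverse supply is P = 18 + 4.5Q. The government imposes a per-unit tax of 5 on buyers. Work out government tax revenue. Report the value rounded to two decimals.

Pre-tax equilibrium: 30 - 5Q = 18 + 4.5Q gives Q* = 1.2632, P* = 23.6842.
With the tax, buyers' net willingness to pay falls by 5: (30 - 5) - 5Q = 18 + 4.5Q, so Q_t = 0.7368. Buyers pay P_b = 26.3158; sellers receive P_s = P_b - 5 = 21.3158.
Tax revenue = t x Q_t = 5 x 0.7368 = 3.6842.

3.68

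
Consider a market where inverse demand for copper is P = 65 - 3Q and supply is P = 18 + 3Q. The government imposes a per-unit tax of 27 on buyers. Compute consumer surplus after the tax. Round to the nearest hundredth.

16.67

Without the tax, 65 - 3Q = 18 + 3Q so Q* = 7.8333 and P* = 41.5.
With the tax, buyers' net willingness to pay falls by 27: (65 - 27) - 3Q = 18 + 3Q, so Q_t = 3.3333. Buyers pay P_b = 55; sellers receive P_s = P_b - 27 = 28.
Consumer surplus is the triangle under demand above P_b: (1/2)(3.3333)(65 - 55) = 16.6667.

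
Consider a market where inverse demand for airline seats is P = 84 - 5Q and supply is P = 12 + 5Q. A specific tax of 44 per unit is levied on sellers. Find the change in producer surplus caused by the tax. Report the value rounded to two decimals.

-110.00

Without the tax, 84 - 5Q = 12 + 5Q so Q* = 7.2 and P* = 48.
With the tax, sellers need 44 more per unit: 84 - 5Q = 12 + 5Q + 44, so Q_t = 2.8. Buyers pay P_b = 70; sellers receive P_s = P_b - 44 = 26.
PS falls from (1/2)(7.2)(36) = 129.6 to (1/2)(2.8)(14) = 19.6, a change of -110.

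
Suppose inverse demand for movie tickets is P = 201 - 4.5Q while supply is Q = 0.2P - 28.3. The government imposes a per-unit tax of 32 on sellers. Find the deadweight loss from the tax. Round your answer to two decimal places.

Rewriting supply in inverse form: P = 141.5 + 5Q.
Pre-tax equilibrium: 201 - 4.5Q = 141.5 + 5Q gives Q* = 6.2632, P* = 172.8158.
With the tax, sellers need 32 more per unit: 201 - 4.5Q = 141.5 + 5Q + 32, so Q_t = 2.8947. Buyers pay P_b = 187.9737; sellers receive P_s = P_b - 32 = 155.9737.
Deadweight loss is the triangle between the curves from Q_t to Q*: (1/2)(6.2632 - 2.8947)(32) = 53.8947.

53.89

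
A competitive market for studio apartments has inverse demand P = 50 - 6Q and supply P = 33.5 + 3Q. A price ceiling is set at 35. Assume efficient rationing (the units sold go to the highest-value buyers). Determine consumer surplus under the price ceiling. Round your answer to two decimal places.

6.75

Without the control, 50 - 6Q = 33.5 + 3Q so Q* = 1.8333 and P* = 39.
At P = 35, sellers supply (35 - 33.5)/3 = 0.5 while buyers want more, so the quantity traded is 0.5 at price 35.
The demand price at Q = 0.5 is 47. CS is the trapezoid between demand and 35 over [0, 0.5]: (1/2)[(50 - 35) + (47 - 35)](0.5) = 6.75.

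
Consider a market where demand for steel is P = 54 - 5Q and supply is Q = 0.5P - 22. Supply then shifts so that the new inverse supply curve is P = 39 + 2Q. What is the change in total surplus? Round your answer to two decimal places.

Rewriting supply in inverse form: P = 44 + 2Q.
Initial equilibrium: Q_0 = 1.4286, P_0 = 46.8571; CS_0 = (1/2)(1.4286)(7.1429) = 5.102, PS_0 = (1/2)(1.4286)(2.8571) = 2.0408.
New equilibrium: 54 - 5Q = 39 + 2Q gives Q_1 = 2.1429, P_1 = 43.2857; CS_1 = 11.4796, PS_1 = 4.5918.
Change in total surplus = (11.4796 + 4.5918) - (5.102 + 2.0408) = 8.9286.

8.93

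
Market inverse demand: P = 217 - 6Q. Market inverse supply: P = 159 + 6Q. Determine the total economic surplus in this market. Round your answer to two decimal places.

Setting demand equal to supply, 58 = 12Q, so Q* = 4.8333 and P* = 188.
CS = (1/2)(4.8333)(29) = 70.0833 and PS = (1/2)(4.8333)(29) = 70.0833, so total surplus = 140.1667.

140.17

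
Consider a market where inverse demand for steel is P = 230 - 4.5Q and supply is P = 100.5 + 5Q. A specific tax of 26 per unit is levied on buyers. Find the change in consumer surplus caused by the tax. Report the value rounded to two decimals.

Without the tax, 230 - 4.5Q = 100.5 + 5Q so Q* = 13.6316 and P* = 168.6579.
A tax on buyers shifts demand down by 26: (230 - 26) - 4.5Q = 100.5 + 5Q, so Q_t = 10.8947. Buyers pay P_b = 180.9737; sellers receive P_s = P_b - 26 = 154.9737.
CS falls from (1/2)(13.6316)(61.3421) = 418.0949 to (1/2)(10.8947)(49.0263) = 267.0644, a change of -151.0305.

-151.03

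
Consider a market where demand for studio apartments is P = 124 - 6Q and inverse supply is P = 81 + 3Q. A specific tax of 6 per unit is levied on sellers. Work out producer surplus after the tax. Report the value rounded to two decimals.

25.35

Pre-tax equilibrium: 124 - 6Q = 81 + 3Q gives Q* = 4.7778, P* = 95.3333.
With the tax, sellers need 6 more per unit: 124 - 6Q = 81 + 3Q + 6, so Q_t = 4.1111. Buyers pay P_b = 99.3333; sellers receive P_s = P_b - 6 = 93.3333.
Producer surplus is the triangle above supply below P_s: (1/2)(4.1111)(93.3333 - 81) = 25.3519.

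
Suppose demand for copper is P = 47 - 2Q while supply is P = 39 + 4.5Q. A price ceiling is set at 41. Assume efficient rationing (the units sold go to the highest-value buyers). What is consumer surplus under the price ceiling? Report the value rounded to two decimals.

2.47

Without the control, 47 - 2Q = 39 + 4.5Q so Q* = 1.2308 and P* = 44.5385.
At the ceiling price 41, quantity supplied is (41 - 39)/4.5 = 0.4444; supply is the short side, so Q = 0.4444 trades at P = 41.
The demand price at Q = 0.4444 is 46.1111. CS is the trapezoid between demand and 41 over [0, 0.4444]: (1/2)[(47 - 41) + (46.1111 - 41)](0.4444) = 2.4691.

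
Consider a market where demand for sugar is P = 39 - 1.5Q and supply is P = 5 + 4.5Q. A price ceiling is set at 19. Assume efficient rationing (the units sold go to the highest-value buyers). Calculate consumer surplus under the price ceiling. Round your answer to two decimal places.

Without the control, 39 - 1.5Q = 5 + 4.5Q so Q* = 5.6667 and P* = 30.5.
At the ceiling price 19, quantity supplied is (19 - 5)/4.5 = 3.1111; supply is the short side, so Q = 3.1111 trades at P = 19.
The demand price at Q = 3.1111 is 34.3333. CS is the trapezoid between demand and 19 over [0, 3.1111]: (1/2)[(39 - 19) + (34.3333 - 19)](3.1111) = 54.963.

54.96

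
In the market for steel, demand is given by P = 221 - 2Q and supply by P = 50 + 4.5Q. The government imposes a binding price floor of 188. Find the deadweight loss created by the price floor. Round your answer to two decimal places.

Without the control, 221 - 2Q = 50 + 4.5Q so Q* = 26.3077 and P* = 168.3846.
At the floor price 188, quantity demanded is (221 - 188)/2 = 16.5; demand is the short side, so Q = 16.5 trades at P = 188.
At Q = 16.5 the demand price is 188 and the supply price is 124.25. Deadweight loss is the triangle between the curves from 16.5 to 26.3077: (1/2)(188 - 124.25)(26.3077 - 16.5) = 312.6202.

312.62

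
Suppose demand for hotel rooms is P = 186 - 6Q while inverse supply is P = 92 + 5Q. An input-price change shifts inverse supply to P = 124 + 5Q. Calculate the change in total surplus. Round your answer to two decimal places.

-226.91

Initial equilibrium: Q_0 = 8.5455, P_0 = 134.7273; CS_0 = (1/2)(8.5455)(51.2727) = 219.0744, PS_0 = (1/2)(8.5455)(42.7273) = 182.562.
New equilibrium: 186 - 6Q = 124 + 5Q gives Q_1 = 5.6364, P_1 = 152.1818; CS_1 = 95.3058, PS_1 = 79.4215.
Change in total surplus = (95.3058 + 79.4215) - (219.0744 + 182.562) = -226.9091.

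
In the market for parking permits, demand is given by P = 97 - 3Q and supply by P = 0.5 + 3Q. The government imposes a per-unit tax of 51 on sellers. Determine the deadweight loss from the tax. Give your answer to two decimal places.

216.75

Pre-tax equilibrium: 97 - 3Q = 0.5 + 3Q gives Q* = 16.0833, P* = 48.75.
With the tax, sellers need 51 more per unit: 97 - 3Q = 0.5 + 3Q + 51, so Q_t = 7.5833. Buyers pay P_b = 74.25; sellers receive P_s = P_b - 51 = 23.25.
Deadweight loss is the triangle between the curves from Q_t to Q*: (1/2)(16.0833 - 7.5833)(51) = 216.75.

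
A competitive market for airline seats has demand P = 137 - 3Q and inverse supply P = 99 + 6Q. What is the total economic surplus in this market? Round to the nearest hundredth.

80.22

Setting demand equal to supply, 38 = 9Q, so Q* = 4.2222 and P* = 124.3333.
Total surplus is the full triangle between the curves from 0 to Q*: (1/2)(4.2222)(137 - 99) = 80.2222.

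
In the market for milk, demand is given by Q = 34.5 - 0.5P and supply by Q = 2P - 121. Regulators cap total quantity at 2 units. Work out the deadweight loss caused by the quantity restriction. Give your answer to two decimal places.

2.45

Rewriting demand in inverse form: P = 69 - 2Q.
Rewriting supply in inverse form: P = 60.5 + 0.5Q.
Unrestricted equilibrium: Q* = (69 - 60.5)/(2 + 0.5) = 3.4.
At Q = 2 the demand price is 69 - 2(2) = 65 and the supply price is 60.5 + 0.5(2) = 61.5.
DWL = (1/2)(gap between curves at 2) x (Q* - 2) = (1/2)(3.5)(1.4) = 2.45.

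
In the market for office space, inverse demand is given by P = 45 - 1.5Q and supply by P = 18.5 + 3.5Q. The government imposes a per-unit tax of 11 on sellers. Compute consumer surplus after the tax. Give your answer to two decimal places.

7.21

Pre-tax equilibrium: 45 - 1.5Q = 18.5 + 3.5Q gives Q* = 5.3, P* = 37.05.
A tax on sellers shifts supply up by 11: 45 - 1.5Q = 18.5 + 3.5Q + 11, so Q_t = 3.1. Buyers pay P_b = 40.35; sellers receive P_s = P_b - 11 = 29.35.
CS = (1/2)(Q_t)(45 - P_b) = (1/2)(3.1)(4.65) = 7.2075.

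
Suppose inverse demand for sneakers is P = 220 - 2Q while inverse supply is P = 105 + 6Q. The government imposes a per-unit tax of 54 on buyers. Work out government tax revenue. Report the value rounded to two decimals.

411.75

Pre-tax equilibrium: 220 - 2Q = 105 + 6Q gives Q* = 14.375, P* = 191.25.
With the tax, buyers' net willingness to pay falls by 54: (220 - 54) - 2Q = 105 + 6Q, so Q_t = 7.625. Buyers pay P_b = 204.75; sellers receive P_s = P_b - 54 = 150.75.
Revenue is the tax times quantity traded: 54 x 7.625 = 411.75.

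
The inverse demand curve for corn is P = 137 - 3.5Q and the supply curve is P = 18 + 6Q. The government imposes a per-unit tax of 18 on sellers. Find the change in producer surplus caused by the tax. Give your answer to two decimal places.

-131.63

Without the tax, 137 - 3.5Q = 18 + 6Q so Q* = 12.5263 and P* = 93.1579.
With the tax, sellers need 18 more per unit: 137 - 3.5Q = 18 + 6Q + 18, so Q_t = 10.6316. Buyers pay P_b = 99.7895; sellers receive P_s = P_b - 18 = 81.7895.
PS falls from (1/2)(12.5263)(75.1579) = 470.7258 to (1/2)(10.6316)(63.7895) = 339.0914, a change of -131.6343.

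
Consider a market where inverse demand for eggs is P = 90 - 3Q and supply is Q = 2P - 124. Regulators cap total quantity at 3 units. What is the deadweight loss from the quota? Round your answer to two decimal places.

43.75

Rewriting supply in inverse form: P = 62 + 0.5Q.
Unrestricted equilibrium: Q* = (90 - 62)/(3 + 0.5) = 8.
At Q = 3 the demand price is 90 - 3(3) = 81 and the supply price is 62 + 0.5(3) = 63.5.
Deadweight loss is the triangle between the curves from 3 to 8: (1/2)(81 - 63.5)(8 - 3) = 43.75.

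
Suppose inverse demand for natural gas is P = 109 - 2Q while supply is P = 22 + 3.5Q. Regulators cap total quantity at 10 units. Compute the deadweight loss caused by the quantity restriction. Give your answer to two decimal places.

Without the quota, 109 - 2Q = 22 + 3.5Q gives Q* = 15.8182.
At Q = 10 the demand price is 109 - 2(10) = 89 and the supply price is 22 + 3.5(10) = 57.
DWL = (1/2)(gap between curves at 10) x (Q* - 10) = (1/2)(32)(5.8182) = 93.0909.

93.09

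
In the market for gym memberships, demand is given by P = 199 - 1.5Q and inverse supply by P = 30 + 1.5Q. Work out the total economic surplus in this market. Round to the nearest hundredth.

Equilibrium: 199 - 1.5Q = 30 + 1.5Q, so Q* = 56.3333 and P* = 114.5.
CS = (1/2)(56.3333)(84.5) = 2380.0833 and PS = (1/2)(56.3333)(84.5) = 2380.0833, so total surplus = 4760.1667.

4760.17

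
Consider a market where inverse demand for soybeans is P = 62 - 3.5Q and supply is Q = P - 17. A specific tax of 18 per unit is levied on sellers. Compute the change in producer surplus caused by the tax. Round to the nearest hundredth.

-32.00

Rewriting supply in inverse form: P = 17 + Q.
Pre-tax equilibrium: 62 - 3.5Q = 17 + Q gives Q* = 10, P* = 27.
A tax on sellers shifts supply up by 18: 62 - 3.5Q = 17 + Q + 18, so Q_t = 6. Buyers pay P_b = 41; sellers receive P_s = P_b - 18 = 23.
Producers lose the trapezoid between P_s and P* out to Q_t plus the triangle from Q_t to Q*: change in PS = 18 - 50 = -32.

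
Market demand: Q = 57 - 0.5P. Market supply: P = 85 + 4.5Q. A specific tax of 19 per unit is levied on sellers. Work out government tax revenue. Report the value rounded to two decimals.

Rewriting demand in inverse form: P = 114 - 2Q.
Pre-tax equilibrium: 114 - 2Q = 85 + 4.5Q gives Q* = 4.4615, P* = 105.0769.
With the tax, sellers need 19 more per unit: 114 - 2Q = 85 + 4.5Q + 19, so Q_t = 1.5385. Buyers pay P_b = 110.9231; sellers receive P_s = P_b - 19 = 91.9231.
Revenue is the tax times quantity traded: 19 x 1.5385 = 29.2308.

29.23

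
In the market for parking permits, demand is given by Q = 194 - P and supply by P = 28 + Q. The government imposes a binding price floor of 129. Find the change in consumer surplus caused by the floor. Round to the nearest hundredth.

-1332.00

Rewriting demand in inverse form: P = 194 - Q.
Without the control, 194 - Q = 28 + Q so Q* = 83 and P* = 111.
At the floor price 129, quantity demanded is (194 - 129)/1 = 65; demand is the short side, so Q = 65 trades at P = 129.
CS goes from (1/2)(83)(83) = 3444.5 to 2112.5 (computed as (194 - 129)(65) - (1/2)(1)(65)^2), a change of -1332.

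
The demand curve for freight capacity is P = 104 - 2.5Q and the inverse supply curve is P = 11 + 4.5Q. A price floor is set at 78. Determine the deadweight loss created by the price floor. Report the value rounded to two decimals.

29.15

Without the control, 104 - 2.5Q = 11 + 4.5Q so Q* = 13.2857 and P* = 70.7857.
At P = 78, buyers demand (104 - 78)/2.5 = 10.4 while sellers would supply more, so the quantity traded is 10.4 at price 78.
The lost-trades triangle has base Q* - 10.4 = 2.8857 and height equal to the gap between the curves at Q = 10.4, which is 78 - 57.8 = 20.2. DWL = (1/2)(2.8857)(20.2) = 29.1457.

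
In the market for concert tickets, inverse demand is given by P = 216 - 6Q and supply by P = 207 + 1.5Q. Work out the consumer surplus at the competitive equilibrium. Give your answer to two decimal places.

Setting demand equal to supply, 9 = 7.5Q, so Q* = 1.2 and P* = 208.8.
Consumer surplus is the triangle under demand above P*: (1/2)(1.2)(216 - 208.8) = (1/2)(1.2)(7.2) = 4.32.

4.32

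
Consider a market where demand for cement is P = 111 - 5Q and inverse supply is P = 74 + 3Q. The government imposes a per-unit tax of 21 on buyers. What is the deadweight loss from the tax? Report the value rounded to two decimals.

27.56

Pre-tax equilibrium: 111 - 5Q = 74 + 3Q gives Q* = 4.625, P* = 87.875.
A tax on buyers shifts demand down by 21: (111 - 21) - 5Q = 74 + 3Q, so Q_t = 2. Buyers pay P_b = 101; sellers receive P_s = P_b - 21 = 80.
Deadweight loss is the triangle between the curves from Q_t to Q*: (1/2)(4.625 - 2)(21) = 27.5625.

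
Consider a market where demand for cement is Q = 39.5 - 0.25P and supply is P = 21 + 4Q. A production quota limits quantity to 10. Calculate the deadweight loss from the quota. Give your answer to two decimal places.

Rewriting demand in inverse form: P = 158 - 4Q.
Unrestricted equilibrium: Q* = (158 - 21)/(4 + 4) = 17.125.
At Q = 10 the demand price is 158 - 4(10) = 118 and the supply price is 21 + 4(10) = 61.
DWL = (1/2)(gap between curves at 10) x (Q* - 10) = (1/2)(57)(7.125) = 203.0625.

203.06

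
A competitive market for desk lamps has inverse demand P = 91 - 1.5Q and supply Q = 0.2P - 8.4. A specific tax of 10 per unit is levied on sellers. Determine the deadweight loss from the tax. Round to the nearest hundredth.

7.69

Rewriting supply in inverse form: P = 42 + 5Q.
Pre-tax equilibrium: 91 - 1.5Q = 42 + 5Q gives Q* = 7.5385, P* = 79.6923.
With the tax, sellers need 10 more per unit: 91 - 1.5Q = 42 + 5Q + 10, so Q_t = 6. Buyers pay P_b = 82; sellers receive P_s = P_b - 10 = 72.
The welfare triangle lost has base Q* - Q_t = 1.5385 and height t = 10, so DWL = (1/2)(1.5385)(10) = 7.6923.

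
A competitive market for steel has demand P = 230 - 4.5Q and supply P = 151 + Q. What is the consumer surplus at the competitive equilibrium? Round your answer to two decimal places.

Set 230 - 4.5Q = 151 + Q, which gives 79 = 5.5Q, so Q* = 14.3636 and P* = 230 - 4.5(14.3636) = 165.3636.
The demand choke price is 230, so CS = (1/2)(Q*)(230 - P*) = (1/2)(14.3636)(64.6364) = 464.2066.

464.21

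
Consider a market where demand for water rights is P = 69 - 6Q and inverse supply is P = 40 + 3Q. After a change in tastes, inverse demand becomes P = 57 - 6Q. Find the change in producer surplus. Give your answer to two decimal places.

Initial equilibrium: Q_0 = 3.2222, P_0 = 49.6667; CS_0 = (1/2)(3.2222)(19.3333) = 31.1481, PS_0 = (1/2)(3.2222)(9.6667) = 15.5741.
New equilibrium: 57 - 6Q = 40 + 3Q gives Q_1 = 1.8889, P_1 = 45.6667; CS_1 = 10.7037, PS_1 = 5.3519.
Change in producer surplus = 5.3519 - 15.5741 = -10.2222.

-10.22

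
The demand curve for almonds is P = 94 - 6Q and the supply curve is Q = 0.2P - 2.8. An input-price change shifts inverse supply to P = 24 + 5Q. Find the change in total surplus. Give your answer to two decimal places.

-68.18

Rewriting supply in inverse form: P = 14 + 5Q.
Initial equilibrium: Q_0 = 7.2727, P_0 = 50.3636; CS_0 = (1/2)(7.2727)(43.6364) = 158.6777, PS_0 = (1/2)(7.2727)(36.3636) = 132.2314.
New equilibrium: 94 - 6Q = 24 + 5Q gives Q_1 = 6.3636, P_1 = 55.8182; CS_1 = 121.4876, PS_1 = 101.2397.
Change in total surplus = (121.4876 + 101.2397) - (158.6777 + 132.2314) = -68.1818.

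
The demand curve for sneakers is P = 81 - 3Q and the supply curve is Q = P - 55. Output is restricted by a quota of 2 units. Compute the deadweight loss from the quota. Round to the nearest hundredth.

40.50

Rewriting supply in inverse form: P = 55 + Q.
Unrestricted equilibrium: Q* = (81 - 55)/(3 + 1) = 6.5.
At Q = 2 the demand price is 81 - 3(2) = 75 and the supply price is 55 + (2) = 57.
DWL = (1/2)(gap between curves at 2) x (Q* - 2) = (1/2)(18)(4.5) = 40.5.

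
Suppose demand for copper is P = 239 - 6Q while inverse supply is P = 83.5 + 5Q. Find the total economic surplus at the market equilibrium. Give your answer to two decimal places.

1099.10

Setting demand equal to supply, 155.5 = 11Q, so Q* = 14.1364 and P* = 154.1818.
CS = (1/2)(14.1364)(84.8182) = 599.5103 and PS = (1/2)(14.1364)(70.6818) = 499.5919, so total surplus = 1099.1023.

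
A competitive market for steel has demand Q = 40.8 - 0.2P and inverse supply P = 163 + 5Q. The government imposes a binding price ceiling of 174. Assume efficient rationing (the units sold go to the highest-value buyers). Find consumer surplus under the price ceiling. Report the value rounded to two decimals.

Rewriting demand in inverse form: P = 204 - 5Q.
Without the control, 204 - 5Q = 163 + 5Q so Q* = 4.1 and P* = 183.5.
At P = 174, sellers supply (174 - 163)/5 = 2.2 while buyers want more, so the quantity traded is 2.2 at price 174.
The demand price at Q = 2.2 is 193. CS is the trapezoid between demand and 174 over [0, 2.2]: (1/2)[(204 - 174) + (193 - 174)](2.2) = 53.9.

53.90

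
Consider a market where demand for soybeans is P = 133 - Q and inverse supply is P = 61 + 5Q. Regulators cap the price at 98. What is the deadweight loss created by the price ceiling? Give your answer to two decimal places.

Without the control, 133 - Q = 61 + 5Q so Q* = 12 and P* = 121.
At the ceiling price 98, quantity supplied is (98 - 61)/5 = 7.4; supply is the short side, so Q = 7.4 trades at P = 98.
The lost-trades triangle has base Q* - 7.4 = 4.6 and height equal to the gap between the curves at Q = 7.4, which is 125.6 - 98 = 27.6. DWL = (1/2)(4.6)(27.6) = 63.48.

63.48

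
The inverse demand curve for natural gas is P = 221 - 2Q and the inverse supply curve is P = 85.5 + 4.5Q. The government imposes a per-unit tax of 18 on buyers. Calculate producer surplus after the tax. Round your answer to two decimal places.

Pre-tax equilibrium: 221 - 2Q = 85.5 + 4.5Q gives Q* = 20.8462, P* = 179.3077.
With the tax, buyers' net willingness to pay falls by 18: (221 - 18) - 2Q = 85.5 + 4.5Q, so Q_t = 18.0769. Buyers pay P_b = 184.8462; sellers receive P_s = P_b - 18 = 166.8462.
Producer surplus is the triangle above supply below P_s: (1/2)(18.0769)(166.8462 - 85.5) = 735.2441.

735.24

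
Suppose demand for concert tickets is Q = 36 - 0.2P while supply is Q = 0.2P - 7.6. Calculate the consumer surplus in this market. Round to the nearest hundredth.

504.10

Rewriting demand in inverse form: P = 180 - 5Q.
Rewriting supply in inverse form: P = 38 + 5Q.
Equilibrium: 180 - 5Q = 38 + 5Q, so Q* = 14.2 and P* = 109.
Consumer surplus is the triangle under demand above P*: (1/2)(14.2)(180 - 109) = (1/2)(14.2)(71) = 504.1.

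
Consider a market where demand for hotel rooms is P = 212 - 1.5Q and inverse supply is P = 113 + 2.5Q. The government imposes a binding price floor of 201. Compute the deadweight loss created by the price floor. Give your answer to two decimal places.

Without the control, 212 - 1.5Q = 113 + 2.5Q so Q* = 24.75 and P* = 174.875.
At P = 201, buyers demand (212 - 201)/1.5 = 7.3333 while sellers would supply more, so the quantity traded is 7.3333 at price 201.
At Q = 7.3333 the demand price is 201 and the supply price is 131.3333. Deadweight loss is the triangle between the curves from 7.3333 to 24.75: (1/2)(201 - 131.3333)(24.75 - 7.3333) = 606.6806.

606.68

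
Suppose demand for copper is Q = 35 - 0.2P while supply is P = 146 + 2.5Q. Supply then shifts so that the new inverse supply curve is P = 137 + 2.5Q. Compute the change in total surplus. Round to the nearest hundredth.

40.20

Rewriting demand in inverse form: P = 175 - 5Q.
Initial equilibrium: Q_0 = 3.8667, P_0 = 155.6667; CS_0 = (1/2)(3.8667)(19.3333) = 37.3778, PS_0 = (1/2)(3.8667)(9.6667) = 18.6889.
New equilibrium: 175 - 5Q = 137 + 2.5Q gives Q_1 = 5.0667, P_1 = 149.6667; CS_1 = 64.1778, PS_1 = 32.0889.
Change in total surplus = (64.1778 + 32.0889) - (37.3778 + 18.6889) = 40.2.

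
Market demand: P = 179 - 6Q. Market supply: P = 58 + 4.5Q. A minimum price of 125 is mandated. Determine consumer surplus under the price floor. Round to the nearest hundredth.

243.00

Free-market equilibrium: 179 - 6Q = 58 + 4.5Q gives Q* = 11.5238, P* = 109.8571.
At the floor price 125, quantity demanded is (179 - 125)/6 = 9; demand is the short side, so Q = 9 trades at P = 125.
CS is the triangle under demand above 125: (1/2)(9)(179 - 125) = 243.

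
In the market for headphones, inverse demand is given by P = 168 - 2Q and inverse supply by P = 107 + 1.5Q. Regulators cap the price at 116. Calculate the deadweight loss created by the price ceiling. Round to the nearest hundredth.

228.57

Without the control, 168 - 2Q = 107 + 1.5Q so Q* = 17.4286 and P* = 133.1429.
At the ceiling price 116, quantity supplied is (116 - 107)/1.5 = 6; supply is the short side, so Q = 6 trades at P = 116.
At Q = 6 the demand price is 156 and the supply price is 116. Deadweight loss is the triangle between the curves from 6 to 17.4286: (1/2)(156 - 116)(17.4286 - 6) = 228.5714.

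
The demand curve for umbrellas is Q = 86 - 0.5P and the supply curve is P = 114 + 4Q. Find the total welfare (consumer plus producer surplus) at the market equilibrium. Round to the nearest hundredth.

280.33

Rewriting demand in inverse form: P = 172 - 2Q.
Set 172 - 2Q = 114 + 4Q, which gives 58 = 6Q, so Q* = 9.6667 and P* = 172 - 2(9.6667) = 152.6667.
CS = (1/2)(9.6667)(19.3333) = 93.4444 and PS = (1/2)(9.6667)(38.6667) = 186.8889, so total surplus = 280.3333.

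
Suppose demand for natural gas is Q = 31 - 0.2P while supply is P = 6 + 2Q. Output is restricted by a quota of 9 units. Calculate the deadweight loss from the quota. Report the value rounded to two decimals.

Rewriting demand in inverse form: P = 155 - 5Q.
Without the quota, 155 - 5Q = 6 + 2Q gives Q* = 21.2857.
At Q = 9 the demand price is 155 - 5(9) = 110 and the supply price is 6 + 2(9) = 24.
DWL = (1/2)(gap between curves at 9) x (Q* - 9) = (1/2)(86)(12.2857) = 528.2857.

528.29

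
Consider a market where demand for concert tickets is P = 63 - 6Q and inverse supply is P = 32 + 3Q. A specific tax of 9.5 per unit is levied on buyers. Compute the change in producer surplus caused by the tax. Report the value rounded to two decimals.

-9.24

Without the tax, 63 - 6Q = 32 + 3Q so Q* = 3.4444 and P* = 42.3333.
A tax on buyers shifts demand down by 9.5: (63 - 9.5) - 6Q = 32 + 3Q, so Q_t = 2.3889. Buyers pay P_b = 48.6667; sellers receive P_s = P_b - 9.5 = 39.1667.
PS falls from (1/2)(3.4444)(10.3333) = 17.7963 to (1/2)(2.3889)(7.1667) = 8.5602, a change of -9.2361.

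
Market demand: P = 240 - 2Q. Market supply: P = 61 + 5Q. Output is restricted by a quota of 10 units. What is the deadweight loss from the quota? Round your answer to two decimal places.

848.64

Unrestricted equilibrium: Q* = (240 - 61)/(2 + 5) = 25.5714.
At Q = 10 the demand price is 240 - 2(10) = 220 and the supply price is 61 + 5(10) = 111.
DWL = (1/2)(gap between curves at 10) x (Q* - 10) = (1/2)(109)(15.5714) = 848.6429.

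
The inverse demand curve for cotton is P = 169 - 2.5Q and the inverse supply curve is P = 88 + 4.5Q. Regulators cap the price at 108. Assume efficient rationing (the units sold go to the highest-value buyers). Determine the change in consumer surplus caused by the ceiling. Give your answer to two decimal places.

79.05

Without the control, 169 - 2.5Q = 88 + 4.5Q so Q* = 11.5714 and P* = 140.0714.
At P = 108, sellers supply (108 - 88)/4.5 = 4.4444 while buyers want more, so the quantity traded is 4.4444 at price 108.
CS goes from (1/2)(11.5714)(28.9286) = 167.3724 to 246.4198 (computed as (169 - 108)(4.4444) - (1/2)(2.5)(4.4444)^2), a change of 79.0473.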